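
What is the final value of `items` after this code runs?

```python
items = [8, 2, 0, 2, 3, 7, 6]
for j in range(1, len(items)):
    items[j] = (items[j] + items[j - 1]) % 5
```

[8, 0, 0, 2, 0, 2, 3]

j=1: items[1] = (2+8)%5 = 0 → [8, 0, 0, 2, 3, 7, 6]
j=2: items[2] = (0+0)%5 = 0 → [8, 0, 0, 2, 3, 7, 6]
j=3: items[3] = (2+0)%5 = 2 → [8, 0, 0, 2, 3, 7, 6]
j=4: items[4] = (3+2)%5 = 0 → [8, 0, 0, 2, 0, 7, 6]
j=5: items[5] = (7+0)%5 = 2 → [8, 0, 0, 2, 0, 2, 6]
j=6: items[6] = (6+2)%5 = 3 → [8, 0, 0, 2, 0, 2, 3]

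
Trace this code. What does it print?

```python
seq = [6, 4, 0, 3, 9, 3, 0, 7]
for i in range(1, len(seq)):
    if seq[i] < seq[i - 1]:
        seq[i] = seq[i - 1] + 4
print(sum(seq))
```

160

i=1: 4<6, seq[1] = 6+4 = 10 → [6, 10, 0, 3, 9, 3, 0, 7]
i=2: 0<10, seq[2] = 10+4 = 14 → [6, 10, 14, 3, 9, 3, 0, 7]
i=3: 3<14, seq[3] = 14+4 = 18 → [6, 10, 14, 18, 9, 3, 0, 7]
i=4: 9<18, seq[4] = 18+4 = 22 → [6, 10, 14, 18, 22, 3, 0, 7]
i=5: 3<22, seq[5] = 22+4 = 26 → [6, 10, 14, 18, 22, 26, 0, 7]
i=6: 0<26, seq[6] = 26+4 = 30 → [6, 10, 14, 18, 22, 26, 30, 7]
i=7: 7<30, seq[7] = 30+4 = 34 → [6, 10, 14, 18, 22, 26, 30, 34]
sum = 160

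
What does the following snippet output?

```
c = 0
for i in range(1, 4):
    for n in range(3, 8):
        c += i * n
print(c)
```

150

i=1,n=3: c = 0+3 = 3
i=1,n=4: c = 3+4 = 7
i=1,n=5: c = 7+5 = 12
i=1,n=6: c = 12+6 = 18
i=1,n=7: c = 18+7 = 25
i=2,n=3: c = 25+6 = 31
i=2,n=4: c = 31+8 = 39
i=2,n=5: c = 39+10 = 49
i=2,n=6: c = 49+12 = 61
i=2,n=7: c = 61+14 = 75
i=3,n=3: c = 75+9 = 84
i=3,n=4: c = 84+12 = 96
i=3,n=5: c = 96+15 = 111
i=3,n=6: c = 111+18 = 129
i=3,n=7: c = 129+21 = 150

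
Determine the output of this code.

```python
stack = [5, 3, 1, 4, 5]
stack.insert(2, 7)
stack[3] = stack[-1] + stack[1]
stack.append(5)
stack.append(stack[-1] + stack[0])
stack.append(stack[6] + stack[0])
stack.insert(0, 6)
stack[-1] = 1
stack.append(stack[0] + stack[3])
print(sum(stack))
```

insert 7 at 2 → [5, 3, 7, 1, 4, 5]
stack[3] = stack[-1]+stack[1] = 5+3 = 8 → [5, 3, 7, 8, 4, 5]
append 5 → [5, 3, 7, 8, 4, 5, 5]
append stack[-1]+stack[0] = 5+5 = 10 → [5, 3, 7, 8, 4, 5, 5, 10]
append stack[6]+stack[0] = 5+5 = 10 → [5, 3, 7, 8, 4, 5, 5, 10, 10]
insert 6 at 0 → [6, 5, 3, 7, 8, 4, 5, 5, 10, 10]
stack[-1] = 1 → [6, 5, 3, 7, 8, 4, 5, 5, 10, 1]
append stack[0]+stack[3] = 6+7 = 13 → [6, 5, 3, 7, 8, 4, 5, 5, 10, 1, 13]
sum = 67

67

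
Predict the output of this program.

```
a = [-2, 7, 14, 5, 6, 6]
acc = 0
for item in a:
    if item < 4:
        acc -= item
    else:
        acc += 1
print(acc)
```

item=-2: <4, acc = 0-(-2) = 2
item=7: not <4, acc = 2+1 = 3
item=14: not <4, acc = 3+1 = 4
item=5: not <4, acc = 4+1 = 5
item=6: not <4, acc = 5+1 = 6
item=6: not <4, acc = 6+1 = 7

7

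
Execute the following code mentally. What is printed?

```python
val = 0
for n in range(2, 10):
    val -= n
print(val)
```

n=2: val = 0-2 = -2
n=3: val = (-2)-3 = -5
n=4: val = (-5)-4 = -9
n=5: val = (-9)-5 = -14
n=6: val = (-14)-6 = -20
n=7: val = (-20)-7 = -27
n=8: val = (-27)-8 = -35
n=9: val = (-35)-9 = -44

-44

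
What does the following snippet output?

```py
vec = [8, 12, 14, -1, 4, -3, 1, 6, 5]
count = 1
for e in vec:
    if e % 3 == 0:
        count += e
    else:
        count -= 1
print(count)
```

e=8: not %3==0, count = 1-1 = 0
e=12: %3==0, count = 0+12 = 12
e=14: not %3==0, count = 12-1 = 11
e=-1: not %3==0, count = 11-1 = 10
e=4: not %3==0, count = 10-1 = 9
e=-3: %3==0, count = 9+(-3) = 6
e=1: not %3==0, count = 6-1 = 5
e=6: %3==0, count = 5+6 = 11
e=5: not %3==0, count = 11-1 = 10

10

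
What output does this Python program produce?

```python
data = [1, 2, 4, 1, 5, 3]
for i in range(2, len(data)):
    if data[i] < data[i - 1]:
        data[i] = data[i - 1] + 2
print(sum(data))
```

i=2: 4>=2, unchanged → [1, 2, 4, 1, 5, 3]
i=3: 1<4, data[3] = 4+2 = 6 → [1, 2, 4, 6, 5, 3]
i=4: 5<6, data[4] = 6+2 = 8 → [1, 2, 4, 6, 8, 3]
i=5: 3<8, data[5] = 8+2 = 10 → [1, 2, 4, 6, 8, 10]
sum = 31

31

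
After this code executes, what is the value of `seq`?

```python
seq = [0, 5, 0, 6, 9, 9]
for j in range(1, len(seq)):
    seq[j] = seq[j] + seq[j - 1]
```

j=1: seq[1] = 5+0 = 5 → [0, 5, 0, 6, 9, 9]
j=2: seq[2] = 0+5 = 5 → [0, 5, 5, 6, 9, 9]
j=3: seq[3] = 6+5 = 11 → [0, 5, 5, 11, 9, 9]
j=4: seq[4] = 9+11 = 20 → [0, 5, 5, 11, 20, 9]
j=5: seq[5] = 9+20 = 29 → [0, 5, 5, 11, 20, 29]

[0, 5, 5, 11, 20, 29]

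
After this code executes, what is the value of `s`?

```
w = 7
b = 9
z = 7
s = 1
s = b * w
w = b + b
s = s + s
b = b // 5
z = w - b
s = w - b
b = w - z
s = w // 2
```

9

s = 9*7 = 63
w = 9+9 = 18
s = 63+63 = 126
b = 9//5 = 1
z = 18-1 = 17
s = 18-1 = 17
b = 18-17 = 1
s = 18//2 = 9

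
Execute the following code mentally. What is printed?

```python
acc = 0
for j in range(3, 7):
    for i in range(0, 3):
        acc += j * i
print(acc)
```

54

j=3,i=0: acc = 0+0 = 0
j=3,i=1: acc = 0+3 = 3
j=3,i=2: acc = 3+6 = 9
j=4,i=0: acc = 9+0 = 9
j=4,i=1: acc = 9+4 = 13
j=4,i=2: acc = 13+8 = 21
j=5,i=0: acc = 21+0 = 21
j=5,i=1: acc = 21+5 = 26
j=5,i=2: acc = 26+10 = 36
j=6,i=0: acc = 36+0 = 36
j=6,i=1: acc = 36+6 = 42
j=6,i=2: acc = 42+12 = 54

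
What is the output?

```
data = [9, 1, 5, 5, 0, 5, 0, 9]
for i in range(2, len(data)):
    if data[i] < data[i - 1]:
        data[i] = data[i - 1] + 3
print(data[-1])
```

17

i=2: 5>=1, unchanged → [9, 1, 5, 5, 0, 5, 0, 9]
i=3: 5>=5, unchanged → [9, 1, 5, 5, 0, 5, 0, 9]
i=4: 0<5, data[4] = 5+3 = 8 → [9, 1, 5, 5, 8, 5, 0, 9]
i=5: 5<8, data[5] = 8+3 = 11 → [9, 1, 5, 5, 8, 11, 0, 9]
i=6: 0<11, data[6] = 11+3 = 14 → [9, 1, 5, 5, 8, 11, 14, 9]
i=7: 9<14, data[7] = 14+3 = 17 → [9, 1, 5, 5, 8, 11, 14, 17]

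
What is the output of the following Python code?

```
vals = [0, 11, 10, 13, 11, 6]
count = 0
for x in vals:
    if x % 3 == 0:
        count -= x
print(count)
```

-6

x=0: %3==0, count = 0-0 = 0
x=11: not %3==0
x=10: not %3==0
x=13: not %3==0
x=11: not %3==0
x=6: %3==0, count = 0-6 = -6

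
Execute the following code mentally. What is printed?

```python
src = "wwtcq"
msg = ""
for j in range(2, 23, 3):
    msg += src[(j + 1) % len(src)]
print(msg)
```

j=2: add src[3]='c' → 'c'
j=5: add src[1]='w' → 'cw'
j=8: add src[4]='q' → 'cwq'
j=11: add src[2]='t' → 'cwqt'
j=14: add src[0]='w' → 'cwqtw'
j=17: add src[3]='c' → 'cwqtwc'
j=20: add src[1]='w' → 'cwqtwcw'

cwqtwcw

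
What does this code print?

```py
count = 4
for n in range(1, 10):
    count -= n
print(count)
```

-41

n=1: count = 4-1 = 3
n=2: count = 3-2 = 1
n=3: count = 1-3 = -2
n=4: count = (-2)-4 = -6
n=5: count = (-6)-5 = -11
n=6: count = (-11)-6 = -17
n=7: count = (-17)-7 = -24
n=8: count = (-24)-8 = -32
n=9: count = (-32)-9 = -41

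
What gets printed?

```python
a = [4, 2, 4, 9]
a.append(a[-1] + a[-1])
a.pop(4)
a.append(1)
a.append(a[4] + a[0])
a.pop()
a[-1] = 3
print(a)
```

[4, 2, 4, 9, 3]

append a[-1]+a[-1] = 9+9 = 18 → [4, 2, 4, 9, 18]
pop(4) removes 18 → [4, 2, 4, 9]
append 1 → [4, 2, 4, 9, 1]
append a[4]+a[0] = 1+4 = 5 → [4, 2, 4, 9, 1, 5]
pop() removes 5 → [4, 2, 4, 9, 1]
a[-1] = 3 → [4, 2, 4, 9, 3]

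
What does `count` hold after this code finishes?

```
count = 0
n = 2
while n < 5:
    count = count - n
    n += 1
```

-9

n=2: count = 0-2 = -2
n=3: count = (-2)-3 = -5
n=4: count = (-5)-4 = -9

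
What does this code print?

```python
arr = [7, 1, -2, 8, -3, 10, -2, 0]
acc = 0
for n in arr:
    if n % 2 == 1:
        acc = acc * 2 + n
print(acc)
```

27

n=7: odd, acc = 0*2+7 = 7
n=1: odd, acc = 7*2+1 = 15
n=-2: not odd
n=8: not odd
n=-3: odd, acc = 15*2+(-3) = 27
n=10: not odd
n=-2: not odd
n=0: not odd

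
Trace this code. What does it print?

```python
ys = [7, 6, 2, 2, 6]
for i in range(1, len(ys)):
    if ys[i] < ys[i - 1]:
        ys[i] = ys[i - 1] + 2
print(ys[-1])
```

i=1: 6<7, ys[1] = 7+2 = 9 → [7, 9, 2, 2, 6]
i=2: 2<9, ys[2] = 9+2 = 11 → [7, 9, 11, 2, 6]
i=3: 2<11, ys[3] = 11+2 = 13 → [7, 9, 11, 13, 6]
i=4: 6<13, ys[4] = 13+2 = 15 → [7, 9, 11, 13, 15]

15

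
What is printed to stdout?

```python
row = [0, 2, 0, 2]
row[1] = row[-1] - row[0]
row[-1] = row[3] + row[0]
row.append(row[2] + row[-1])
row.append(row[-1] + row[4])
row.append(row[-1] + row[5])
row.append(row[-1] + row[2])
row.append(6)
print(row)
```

row[1] = row[-1]-row[0] = 2-0 = 2 → [0, 2, 0, 2]
row[-1] = row[3]+row[0] = 2+0 = 2 → [0, 2, 0, 2]
append row[2]+row[-1] = 0+2 = 2 → [0, 2, 0, 2, 2]
append row[-1]+row[4] = 2+2 = 4 → [0, 2, 0, 2, 2, 4]
append row[-1]+row[5] = 4+4 = 8 → [0, 2, 0, 2, 2, 4, 8]
append row[-1]+row[2] = 8+0 = 8 → [0, 2, 0, 2, 2, 4, 8, 8]
append 6 → [0, 2, 0, 2, 2, 4, 8, 8, 6]

[0, 2, 0, 2, 2, 4, 8, 8, 6]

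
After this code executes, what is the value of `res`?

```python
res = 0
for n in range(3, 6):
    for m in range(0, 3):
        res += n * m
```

n=3,m=0: res = 0+0 = 0
n=3,m=1: res = 0+3 = 3
n=3,m=2: res = 3+6 = 9
n=4,m=0: res = 9+0 = 9
n=4,m=1: res = 9+4 = 13
n=4,m=2: res = 13+8 = 21
n=5,m=0: res = 21+0 = 21
n=5,m=1: res = 21+5 = 26
n=5,m=2: res = 26+10 = 36

36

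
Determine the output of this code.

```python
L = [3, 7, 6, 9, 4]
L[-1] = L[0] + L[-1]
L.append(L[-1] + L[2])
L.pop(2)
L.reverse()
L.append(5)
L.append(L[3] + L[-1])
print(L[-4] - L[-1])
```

-5

L[-1] = L[0]+L[-1] = 3+4 = 7 → [3, 7, 6, 9, 7]
append L[-1]+L[2] = 7+6 = 13 → [3, 7, 6, 9, 7, 13]
pop(2) removes 6 → [3, 7, 9, 7, 13]
reverse → [13, 7, 9, 7, 3]
append 5 → [13, 7, 9, 7, 3, 5]
append L[3]+L[-1] = 7+5 = 12 → [13, 7, 9, 7, 3, 5, 12]
L[-4]-L[-1] = 7-12 = -5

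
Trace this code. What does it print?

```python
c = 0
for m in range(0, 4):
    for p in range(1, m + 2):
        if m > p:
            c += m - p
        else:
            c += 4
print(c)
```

32

m=0,p=1: not 0>1, c = 0+4 = 4
m=1,p=1: not 1>1, c = 4+4 = 8
m=1,p=2: not 1>2, c = 8+4 = 12
m=2,p=1: 2>1, c = 12+1 = 13
m=2,p=2: not 2>2, c = 13+4 = 17
m=2,p=3: not 2>3, c = 17+4 = 21
m=3,p=1: 3>1, c = 21+2 = 23
m=3,p=2: 3>2, c = 23+1 = 24
m=3,p=3: not 3>3, c = 24+4 = 28
m=3,p=4: not 3>4, c = 28+4 = 32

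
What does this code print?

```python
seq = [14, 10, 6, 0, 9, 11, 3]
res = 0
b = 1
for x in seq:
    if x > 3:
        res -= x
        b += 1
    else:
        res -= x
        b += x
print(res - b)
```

-62

x=14: >3, res = 0-14 = -14; b=2
x=10: >3, res = (-14)-10 = -24; b=3
x=6: >3, res = (-24)-6 = -30; b=4
x=0: not >3, res = (-30)-0 = -30; b=4
x=9: >3, res = (-30)-9 = -39; b=5
x=11: >3, res = (-39)-11 = -50; b=6
x=3: not >3, res = (-50)-3 = -53; b=9
res-b = (-53)-9 = -62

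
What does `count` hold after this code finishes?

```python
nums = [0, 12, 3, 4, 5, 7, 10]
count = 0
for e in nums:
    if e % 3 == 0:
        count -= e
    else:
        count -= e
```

-41

e=0: %3==0, count = 0-0 = 0
e=12: %3==0, count = 0-12 = -12
e=3: %3==0, count = (-12)-3 = -15
e=4: not %3==0, count = (-15)-4 = -19
e=5: not %3==0, count = (-19)-5 = -24
e=7: not %3==0, count = (-24)-7 = -31
e=10: not %3==0, count = (-31)-10 = -41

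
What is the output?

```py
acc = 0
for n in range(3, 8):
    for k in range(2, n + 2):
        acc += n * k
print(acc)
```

590

n=3,k=2: acc = 0+6 = 6
n=3,k=3: acc = 6+9 = 15
n=3,k=4: acc = 15+12 = 27
n=4,k=2: acc = 27+8 = 35
n=4,k=3: acc = 35+12 = 47
n=4,k=4: acc = 47+16 = 63
n=4,k=5: acc = 63+20 = 83
n=5,k=2: acc = 83+10 = 93
n=5,k=3: acc = 93+15 = 108
n=5,k=4: acc = 108+20 = 128
n=5,k=5: acc = 128+25 = 153
n=5,k=6: acc = 153+30 = 183
n=6,k=2: acc = 183+12 = 195
n=6,k=3: acc = 195+18 = 213
n=6,k=4: acc = 213+24 = 237
n=6,k=5: acc = 237+30 = 267
n=6,k=6: acc = 267+36 = 303
n=6,k=7: acc = 303+42 = 345
n=7,k=2: acc = 345+14 = 359
n=7,k=3: acc = 359+21 = 380
n=7,k=4: acc = 380+28 = 408
n=7,k=5: acc = 408+35 = 443
n=7,k=6: acc = 443+42 = 485
n=7,k=7: acc = 485+49 = 534
n=7,k=8: acc = 534+56 = 590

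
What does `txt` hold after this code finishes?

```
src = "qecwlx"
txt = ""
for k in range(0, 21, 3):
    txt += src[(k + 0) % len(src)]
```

'qwqwqwq'

k=0: add src[0]='q' → 'q'
k=3: add src[3]='w' → 'qw'
k=6: add src[0]='q' → 'qwq'
k=9: add src[3]='w' → 'qwqw'
k=12: add src[0]='q' → 'qwqwq'
k=15: add src[3]='w' → 'qwqwqw'
k=18: add src[0]='q' → 'qwqwqwq'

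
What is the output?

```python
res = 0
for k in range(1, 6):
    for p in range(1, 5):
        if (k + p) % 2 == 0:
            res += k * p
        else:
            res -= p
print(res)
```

46

k=1,p=1: even sum, res = 0+1 = 1
k=1,p=2: odd sum, res = 1-2 = -1
k=1,p=3: even sum, res = (-1)+3 = 2
k=1,p=4: odd sum, res = 2-4 = -2
k=2,p=1: odd sum, res = (-2)-1 = -3
k=2,p=2: even sum, res = (-3)+4 = 1
k=2,p=3: odd sum, res = 1-3 = -2
k=2,p=4: even sum, res = (-2)+8 = 6
k=3,p=1: even sum, res = 6+3 = 9
k=3,p=2: odd sum, res = 9-2 = 7
k=3,p=3: even sum, res = 7+9 = 16
k=3,p=4: odd sum, res = 16-4 = 12
k=4,p=1: odd sum, res = 12-1 = 11
k=4,p=2: even sum, res = 11+8 = 19
k=4,p=3: odd sum, res = 19-3 = 16
k=4,p=4: even sum, res = 16+16 = 32
k=5,p=1: even sum, res = 32+5 = 37
k=5,p=2: odd sum, res = 37-2 = 35
k=5,p=3: even sum, res = 35+15 = 50
k=5,p=4: odd sum, res = 50-4 = 46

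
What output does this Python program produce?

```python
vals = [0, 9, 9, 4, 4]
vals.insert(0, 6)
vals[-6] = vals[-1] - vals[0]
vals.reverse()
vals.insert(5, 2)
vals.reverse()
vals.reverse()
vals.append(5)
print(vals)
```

[4, 4, 9, 9, 0, 2, -2, 5]

insert 6 at 0 → [6, 0, 9, 9, 4, 4]
vals[-6] = vals[-1]-vals[0] = 4-6 = -2 → [-2, 0, 9, 9, 4, 4]
reverse → [4, 4, 9, 9, 0, -2]
insert 2 at 5 → [4, 4, 9, 9, 0, 2, -2]
reverse → [-2, 2, 0, 9, 9, 4, 4]
reverse → [4, 4, 9, 9, 0, 2, -2]
append 5 → [4, 4, 9, 9, 0, 2, -2, 5]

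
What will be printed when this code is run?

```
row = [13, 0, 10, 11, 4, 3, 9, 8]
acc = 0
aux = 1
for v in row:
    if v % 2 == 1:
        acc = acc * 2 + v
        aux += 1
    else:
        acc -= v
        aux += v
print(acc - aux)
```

v=13: odd, acc = 0*2+13 = 13; aux=2
v=0: not odd, acc = 13-0 = 13; aux=2
v=10: not odd, acc = 13-10 = 3; aux=12
v=11: odd, acc = 3*2+11 = 17; aux=13
v=4: not odd, acc = 17-4 = 13; aux=17
v=3: odd, acc = 13*2+3 = 29; aux=18
v=9: odd, acc = 29*2+9 = 67; aux=19
v=8: not odd, acc = 67-8 = 59; aux=27
acc-aux = 59-27 = 32

32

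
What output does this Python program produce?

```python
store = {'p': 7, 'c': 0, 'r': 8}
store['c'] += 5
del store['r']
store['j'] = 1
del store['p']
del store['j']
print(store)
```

store['c'] = 0+5 = 5 → {'p': 7, 'c': 5, 'r': 8}
del 'r' → {'p': 7, 'c': 5}
store['j'] = 1 → {'p': 7, 'c': 5, 'j': 1}
del 'p' → {'c': 5, 'j': 1}
del 'j' → {'c': 5}

{'c': 5}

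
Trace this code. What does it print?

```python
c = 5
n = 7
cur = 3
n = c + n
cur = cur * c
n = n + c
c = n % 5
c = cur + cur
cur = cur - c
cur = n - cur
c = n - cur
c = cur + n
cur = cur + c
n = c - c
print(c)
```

n = 5+7 = 12
cur = 3*5 = 15
n = 12+5 = 17
c = 17%5 = 2
c = 15+15 = 30
cur = 15-30 = -15
cur = 17-(-15) = 32
c = 17-32 = -15
c = 32+17 = 49
cur = 32+49 = 81
n = 49-49 = 0

49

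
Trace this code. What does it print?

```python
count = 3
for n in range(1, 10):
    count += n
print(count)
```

48

n=1: count = 3+1 = 4
n=2: count = 4+2 = 6
n=3: count = 6+3 = 9
n=4: count = 9+4 = 13
n=5: count = 13+5 = 18
n=6: count = 18+6 = 24
n=7: count = 24+7 = 31
n=8: count = 31+8 = 39
n=9: count = 39+9 = 48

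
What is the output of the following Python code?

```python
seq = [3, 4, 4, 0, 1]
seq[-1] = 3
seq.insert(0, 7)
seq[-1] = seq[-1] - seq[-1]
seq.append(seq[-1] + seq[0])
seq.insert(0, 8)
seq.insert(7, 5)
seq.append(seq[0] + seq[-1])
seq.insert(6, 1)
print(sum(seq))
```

54

seq[-1] = 3 → [3, 4, 4, 0, 3]
insert 7 at 0 → [7, 3, 4, 4, 0, 3]
seq[-1] = seq[-1]-seq[-1] = 3-3 = 0 → [7, 3, 4, 4, 0, 0]
append seq[-1]+seq[0] = 0+7 = 7 → [7, 3, 4, 4, 0, 0, 7]
insert 8 at 0 → [8, 7, 3, 4, 4, 0, 0, 7]
insert 5 at 7 → [8, 7, 3, 4, 4, 0, 0, 5, 7]
append seq[0]+seq[-1] = 8+7 = 15 → [8, 7, 3, 4, 4, 0, 0, 5, 7, 15]
insert 1 at 6 → [8, 7, 3, 4, 4, 0, 1, 0, 5, 7, 15]
sum = 54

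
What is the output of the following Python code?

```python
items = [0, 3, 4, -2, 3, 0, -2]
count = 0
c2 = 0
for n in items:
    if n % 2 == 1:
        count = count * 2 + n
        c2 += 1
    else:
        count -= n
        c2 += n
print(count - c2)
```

n=0: not odd, count = 0-0 = 0; c2=0
n=3: odd, count = 0*2+3 = 3; c2=1
n=4: not odd, count = 3-4 = -1; c2=5
n=-2: not odd, count = (-1)-(-2) = 1; c2=3
n=3: odd, count = 1*2+3 = 5; c2=4
n=0: not odd, count = 5-0 = 5; c2=4
n=-2: not odd, count = 5-(-2) = 7; c2=2
count-c2 = 7-2 = 5

5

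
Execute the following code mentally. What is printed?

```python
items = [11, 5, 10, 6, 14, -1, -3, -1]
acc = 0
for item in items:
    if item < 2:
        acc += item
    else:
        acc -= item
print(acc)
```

item=11: not <2, acc = 0-11 = -11
item=5: not <2, acc = (-11)-5 = -16
item=10: not <2, acc = (-16)-10 = -26
item=6: not <2, acc = (-26)-6 = -32
item=14: not <2, acc = (-32)-14 = -46
item=-1: <2, acc = (-46)+(-1) = -47
item=-3: <2, acc = (-47)+(-3) = -50
item=-1: <2, acc = (-50)+(-1) = -51

-51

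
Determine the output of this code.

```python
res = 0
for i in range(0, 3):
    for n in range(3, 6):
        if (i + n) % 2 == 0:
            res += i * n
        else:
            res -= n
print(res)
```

i=0,n=3: odd sum, res = 0-3 = -3
i=0,n=4: even sum, res = (-3)+0 = -3
i=0,n=5: odd sum, res = (-3)-5 = -8
i=1,n=3: even sum, res = (-8)+3 = -5
i=1,n=4: odd sum, res = (-5)-4 = -9
i=1,n=5: even sum, res = (-9)+5 = -4
i=2,n=3: odd sum, res = (-4)-3 = -7
i=2,n=4: even sum, res = (-7)+8 = 1
i=2,n=5: odd sum, res = 1-5 = -4

-4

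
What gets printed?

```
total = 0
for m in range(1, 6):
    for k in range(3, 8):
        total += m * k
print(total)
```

m=1,k=3: total = 0+3 = 3
m=1,k=4: total = 3+4 = 7
m=1,k=5: total = 7+5 = 12
m=1,k=6: total = 12+6 = 18
m=1,k=7: total = 18+7 = 25
m=2,k=3: total = 25+6 = 31
m=2,k=4: total = 31+8 = 39
m=2,k=5: total = 39+10 = 49
m=2,k=6: total = 49+12 = 61
m=2,k=7: total = 61+14 = 75
m=3,k=3: total = 75+9 = 84
m=3,k=4: total = 84+12 = 96
m=3,k=5: total = 96+15 = 111
m=3,k=6: total = 111+18 = 129
m=3,k=7: total = 129+21 = 150
m=4,k=3: total = 150+12 = 162
m=4,k=4: total = 162+16 = 178
m=4,k=5: total = 178+20 = 198
m=4,k=6: total = 198+24 = 222
m=4,k=7: total = 222+28 = 250
m=5,k=3: total = 250+15 = 265
m=5,k=4: total = 265+20 = 285
m=5,k=5: total = 285+25 = 310
m=5,k=6: total = 310+30 = 340
m=5,k=7: total = 340+35 = 375

375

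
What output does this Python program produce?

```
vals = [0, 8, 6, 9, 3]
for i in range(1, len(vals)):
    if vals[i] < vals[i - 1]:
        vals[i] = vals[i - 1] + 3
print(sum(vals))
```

50

i=1: 8>=0, unchanged → [0, 8, 6, 9, 3]
i=2: 6<8, vals[2] = 8+3 = 11 → [0, 8, 11, 9, 3]
i=3: 9<11, vals[3] = 11+3 = 14 → [0, 8, 11, 14, 3]
i=4: 3<14, vals[4] = 14+3 = 17 → [0, 8, 11, 14, 17]
sum = 50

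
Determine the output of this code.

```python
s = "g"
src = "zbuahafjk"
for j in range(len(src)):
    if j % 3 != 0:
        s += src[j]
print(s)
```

j=0: skip
j=1: add 'b' → 'gb'
j=2: add 'u' → 'gbu'
j=3: skip
j=4: add 'h' → 'gbuh'
j=5: add 'a' → 'gbuha'
j=6: skip
j=7: add 'j' → 'gbuhaj'
j=8: add 'k' → 'gbuhajk'

gbuhajk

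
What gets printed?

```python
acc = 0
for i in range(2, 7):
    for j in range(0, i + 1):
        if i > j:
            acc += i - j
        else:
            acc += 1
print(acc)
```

60

i=2,j=0: 2>0, acc = 0+2 = 2
i=2,j=1: 2>1, acc = 2+1 = 3
i=2,j=2: not 2>2, acc = 3+1 = 4
i=3,j=0: 3>0, acc = 4+3 = 7
i=3,j=1: 3>1, acc = 7+2 = 9
i=3,j=2: 3>2, acc = 9+1 = 10
i=3,j=3: not 3>3, acc = 10+1 = 11
i=4,j=0: 4>0, acc = 11+4 = 15
i=4,j=1: 4>1, acc = 15+3 = 18
i=4,j=2: 4>2, acc = 18+2 = 20
i=4,j=3: 4>3, acc = 20+1 = 21
i=4,j=4: not 4>4, acc = 21+1 = 22
i=5,j=0: 5>0, acc = 22+5 = 27
i=5,j=1: 5>1, acc = 27+4 = 31
i=5,j=2: 5>2, acc = 31+3 = 34
i=5,j=3: 5>3, acc = 34+2 = 36
i=5,j=4: 5>4, acc = 36+1 = 37
i=5,j=5: not 5>5, acc = 37+1 = 38
i=6,j=0: 6>0, acc = 38+6 = 44
i=6,j=1: 6>1, acc = 44+5 = 49
i=6,j=2: 6>2, acc = 49+4 = 53
i=6,j=3: 6>3, acc = 53+3 = 56
i=6,j=4: 6>4, acc = 56+2 = 58
i=6,j=5: 6>5, acc = 58+1 = 59
i=6,j=6: not 6>6, acc = 59+1 = 60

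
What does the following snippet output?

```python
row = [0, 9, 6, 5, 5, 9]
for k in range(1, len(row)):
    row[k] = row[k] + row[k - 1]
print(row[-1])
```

34

k=1: row[1] = 9+0 = 9 → [0, 9, 6, 5, 5, 9]
k=2: row[2] = 6+9 = 15 → [0, 9, 15, 5, 5, 9]
k=3: row[3] = 5+15 = 20 → [0, 9, 15, 20, 5, 9]
k=4: row[4] = 5+20 = 25 → [0, 9, 15, 20, 25, 9]
k=5: row[5] = 9+25 = 34 → [0, 9, 15, 20, 25, 34]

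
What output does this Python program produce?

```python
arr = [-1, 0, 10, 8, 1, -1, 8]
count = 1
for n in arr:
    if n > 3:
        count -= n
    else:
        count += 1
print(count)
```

n=-1: not >3, count = 1+1 = 2
n=0: not >3, count = 2+1 = 3
n=10: >3, count = 3-10 = -7
n=8: >3, count = (-7)-8 = -15
n=1: not >3, count = (-15)+1 = -14
n=-1: not >3, count = (-14)+1 = -13
n=8: >3, count = (-13)-8 = -21

-21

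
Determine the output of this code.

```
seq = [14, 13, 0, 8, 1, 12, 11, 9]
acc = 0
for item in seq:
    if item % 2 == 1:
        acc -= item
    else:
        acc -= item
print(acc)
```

item=14: not odd, acc = 0-14 = -14
item=13: odd, acc = (-14)-13 = -27
item=0: not odd, acc = (-27)-0 = -27
item=8: not odd, acc = (-27)-8 = -35
item=1: odd, acc = (-35)-1 = -36
item=12: not odd, acc = (-36)-12 = -48
item=11: odd, acc = (-48)-11 = -59
item=9: odd, acc = (-59)-9 = -68

-68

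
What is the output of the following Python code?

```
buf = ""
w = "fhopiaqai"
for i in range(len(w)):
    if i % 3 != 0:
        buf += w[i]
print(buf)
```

i=0: skip
i=1: add 'h' → 'h'
i=2: add 'o' → 'ho'
i=3: skip
i=4: add 'i' → 'hoi'
i=5: add 'a' → 'hoia'
i=6: skip
i=7: add 'a' → 'hoiaa'
i=8: add 'i' → 'hoiaai'

hoiaai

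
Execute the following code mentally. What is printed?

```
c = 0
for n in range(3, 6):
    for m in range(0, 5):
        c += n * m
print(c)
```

120

n=3,m=0: c = 0+0 = 0
n=3,m=1: c = 0+3 = 3
n=3,m=2: c = 3+6 = 9
n=3,m=3: c = 9+9 = 18
n=3,m=4: c = 18+12 = 30
n=4,m=0: c = 30+0 = 30
n=4,m=1: c = 30+4 = 34
n=4,m=2: c = 34+8 = 42
n=4,m=3: c = 42+12 = 54
n=4,m=4: c = 54+16 = 70
n=5,m=0: c = 70+0 = 70
n=5,m=1: c = 70+5 = 75
n=5,m=2: c = 75+10 = 85
n=5,m=3: c = 85+15 = 100
n=5,m=4: c = 100+20 = 120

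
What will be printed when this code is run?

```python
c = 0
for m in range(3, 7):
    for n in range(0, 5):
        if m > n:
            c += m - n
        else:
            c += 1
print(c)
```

54

m=3,n=0: 3>0, c = 0+3 = 3
m=3,n=1: 3>1, c = 3+2 = 5
m=3,n=2: 3>2, c = 5+1 = 6
m=3,n=3: not 3>3, c = 6+1 = 7
m=3,n=4: not 3>4, c = 7+1 = 8
m=4,n=0: 4>0, c = 8+4 = 12
m=4,n=1: 4>1, c = 12+3 = 15
m=4,n=2: 4>2, c = 15+2 = 17
m=4,n=3: 4>3, c = 17+1 = 18
m=4,n=4: not 4>4, c = 18+1 = 19
m=5,n=0: 5>0, c = 19+5 = 24
m=5,n=1: 5>1, c = 24+4 = 28
m=5,n=2: 5>2, c = 28+3 = 31
m=5,n=3: 5>3, c = 31+2 = 33
m=5,n=4: 5>4, c = 33+1 = 34
m=6,n=0: 6>0, c = 34+6 = 40
m=6,n=1: 6>1, c = 40+5 = 45
m=6,n=2: 6>2, c = 45+4 = 49
m=6,n=3: 6>3, c = 49+3 = 52
m=6,n=4: 6>4, c = 52+2 = 54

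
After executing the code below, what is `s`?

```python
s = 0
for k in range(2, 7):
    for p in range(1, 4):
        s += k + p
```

90

k=2,p=1: s = 0+3 = 3
k=2,p=2: s = 3+4 = 7
k=2,p=3: s = 7+5 = 12
k=3,p=1: s = 12+4 = 16
k=3,p=2: s = 16+5 = 21
k=3,p=3: s = 21+6 = 27
k=4,p=1: s = 27+5 = 32
k=4,p=2: s = 32+6 = 38
k=4,p=3: s = 38+7 = 45
k=5,p=1: s = 45+6 = 51
k=5,p=2: s = 51+7 = 58
k=5,p=3: s = 58+8 = 66
k=6,p=1: s = 66+7 = 73
k=6,p=2: s = 73+8 = 81
k=6,p=3: s = 81+9 = 90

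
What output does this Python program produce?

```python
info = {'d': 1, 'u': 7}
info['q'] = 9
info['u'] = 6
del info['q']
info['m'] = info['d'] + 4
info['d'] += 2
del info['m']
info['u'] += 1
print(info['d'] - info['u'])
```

-4

info['q'] = 9 → {'d': 1, 'u': 7, 'q': 9}
info['u'] = 6 → {'d': 1, 'u': 6, 'q': 9}
del 'q' → {'d': 1, 'u': 6}
info['m'] = info['d']+4 = 5 → {'d': 1, 'u': 6, 'm': 5}
info['d'] = 1+2 = 3 → {'d': 3, 'u': 6, 'm': 5}
del 'm' → {'d': 3, 'u': 6}
info['u'] = 6+1 = 7 → {'d': 3, 'u': 7}
info['d']-info['u'] = 3-7 = -4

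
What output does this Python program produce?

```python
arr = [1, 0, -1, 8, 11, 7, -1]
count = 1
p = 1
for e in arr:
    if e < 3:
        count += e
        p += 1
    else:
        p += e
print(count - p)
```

-31

e=1: <3, count = 1+1 = 2; p=2
e=0: <3, count = 2+0 = 2; p=3
e=-1: <3, count = 2+(-1) = 1; p=4
e=8: not <3; p=12
e=11: not <3; p=23
e=7: not <3; p=30
e=-1: <3, count = 1+(-1) = 0; p=31
count-p = 0-31 = -31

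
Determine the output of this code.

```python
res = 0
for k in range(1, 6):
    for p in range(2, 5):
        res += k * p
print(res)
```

k=1,p=2: res = 0+2 = 2
k=1,p=3: res = 2+3 = 5
k=1,p=4: res = 5+4 = 9
k=2,p=2: res = 9+4 = 13
k=2,p=3: res = 13+6 = 19
k=2,p=4: res = 19+8 = 27
k=3,p=2: res = 27+6 = 33
k=3,p=3: res = 33+9 = 42
k=3,p=4: res = 42+12 = 54
k=4,p=2: res = 54+8 = 62
k=4,p=3: res = 62+12 = 74
k=4,p=4: res = 74+16 = 90
k=5,p=2: res = 90+10 = 100
k=5,p=3: res = 100+15 = 115
k=5,p=4: res = 115+20 = 135

135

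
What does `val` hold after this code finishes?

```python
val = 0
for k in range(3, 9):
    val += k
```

k=3: val = 0+3 = 3
k=4: val = 3+4 = 7
k=5: val = 7+5 = 12
k=6: val = 12+6 = 18
k=7: val = 18+7 = 25
k=8: val = 25+8 = 33

33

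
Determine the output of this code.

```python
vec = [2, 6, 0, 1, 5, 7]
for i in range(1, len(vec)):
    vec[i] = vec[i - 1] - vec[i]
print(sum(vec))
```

-38

i=1: vec[1] = 2-6 = -4 → [2, -4, 0, 1, 5, 7]
i=2: vec[2] = (-4)-0 = -4 → [2, -4, -4, 1, 5, 7]
i=3: vec[3] = (-4)-1 = -5 → [2, -4, -4, -5, 5, 7]
i=4: vec[4] = (-5)-5 = -10 → [2, -4, -4, -5, -10, 7]
i=5: vec[5] = (-10)-7 = -17 → [2, -4, -4, -5, -10, -17]
sum = -38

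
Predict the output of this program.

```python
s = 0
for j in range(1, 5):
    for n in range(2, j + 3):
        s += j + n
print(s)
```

88

j=1,n=2: s = 0+3 = 3
j=1,n=3: s = 3+4 = 7
j=2,n=2: s = 7+4 = 11
j=2,n=3: s = 11+5 = 16
j=2,n=4: s = 16+6 = 22
j=3,n=2: s = 22+5 = 27
j=3,n=3: s = 27+6 = 33
j=3,n=4: s = 33+7 = 40
j=3,n=5: s = 40+8 = 48
j=4,n=2: s = 48+6 = 54
j=4,n=3: s = 54+7 = 61
j=4,n=4: s = 61+8 = 69
j=4,n=5: s = 69+9 = 78
j=4,n=6: s = 78+10 = 88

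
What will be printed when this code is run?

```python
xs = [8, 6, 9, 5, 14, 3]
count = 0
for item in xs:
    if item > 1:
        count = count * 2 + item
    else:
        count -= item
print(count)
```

475

item=8: >1, count = 0*2+8 = 8
item=6: >1, count = 8*2+6 = 22
item=9: >1, count = 22*2+9 = 53
item=5: >1, count = 53*2+5 = 111
item=14: >1, count = 111*2+14 = 236
item=3: >1, count = 236*2+3 = 475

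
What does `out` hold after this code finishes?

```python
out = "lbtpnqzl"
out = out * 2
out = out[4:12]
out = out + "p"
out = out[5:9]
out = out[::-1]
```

repeat ×2 → 'lbtpnqzllbtpnqzl'
slice [4:12] → 'nqzllbtp'
+ 'p' → 'nqzllbtpp'
slice [5:9] → 'btpp'
reverse → 'pptb'

'pptb'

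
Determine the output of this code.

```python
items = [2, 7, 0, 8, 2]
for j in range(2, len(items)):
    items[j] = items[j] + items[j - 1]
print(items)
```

[2, 7, 7, 15, 17]

j=2: items[2] = 0+7 = 7 → [2, 7, 7, 8, 2]
j=3: items[3] = 8+7 = 15 → [2, 7, 7, 15, 2]
j=4: items[4] = 2+15 = 17 → [2, 7, 7, 15, 17]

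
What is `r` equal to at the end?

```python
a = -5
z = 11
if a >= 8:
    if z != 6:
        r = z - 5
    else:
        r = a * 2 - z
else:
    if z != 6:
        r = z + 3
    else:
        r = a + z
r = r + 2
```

16

a=-5, z=11
a >= 8 is False; z != 6 is True
→ r = z + 3 = 14
r = 14+2 = 16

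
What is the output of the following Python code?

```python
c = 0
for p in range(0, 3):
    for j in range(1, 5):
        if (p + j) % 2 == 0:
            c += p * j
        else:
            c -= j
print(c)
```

p=0,j=1: odd sum, c = 0-1 = -1
p=0,j=2: even sum, c = (-1)+0 = -1
p=0,j=3: odd sum, c = (-1)-3 = -4
p=0,j=4: even sum, c = (-4)+0 = -4
p=1,j=1: even sum, c = (-4)+1 = -3
p=1,j=2: odd sum, c = (-3)-2 = -5
p=1,j=3: even sum, c = (-5)+3 = -2
p=1,j=4: odd sum, c = (-2)-4 = -6
p=2,j=1: odd sum, c = (-6)-1 = -7
p=2,j=2: even sum, c = (-7)+4 = -3
p=2,j=3: odd sum, c = (-3)-3 = -6
p=2,j=4: even sum, c = (-6)+8 = 2

2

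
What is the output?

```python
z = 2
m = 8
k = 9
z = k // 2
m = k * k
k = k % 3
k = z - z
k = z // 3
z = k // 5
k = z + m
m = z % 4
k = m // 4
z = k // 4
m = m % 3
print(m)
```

z = 9//2 = 4
m = 9*9 = 81
k = 9%3 = 0
k = 4-4 = 0
k = 4//3 = 1
z = 1//5 = 0
k = 0+81 = 81
m = 0%4 = 0
k = 0//4 = 0
z = 0//4 = 0
m = 0%3 = 0

0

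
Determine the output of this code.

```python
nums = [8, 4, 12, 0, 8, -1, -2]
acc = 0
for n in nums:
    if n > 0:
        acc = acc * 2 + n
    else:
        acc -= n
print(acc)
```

n=8: >0, acc = 0*2+8 = 8
n=4: >0, acc = 8*2+4 = 20
n=12: >0, acc = 20*2+12 = 52
n=0: not >0, acc = 52-0 = 52
n=8: >0, acc = 52*2+8 = 112
n=-1: not >0, acc = 112-(-1) = 113
n=-2: not >0, acc = 113-(-2) = 115

115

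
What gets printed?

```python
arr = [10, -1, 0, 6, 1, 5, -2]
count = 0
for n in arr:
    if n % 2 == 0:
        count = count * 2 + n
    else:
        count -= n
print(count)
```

86

n=10: even, count = 0*2+10 = 10
n=-1: not even, count = 10-(-1) = 11
n=0: even, count = 11*2+0 = 22
n=6: even, count = 22*2+6 = 50
n=1: not even, count = 50-1 = 49
n=5: not even, count = 49-5 = 44
n=-2: even, count = 44*2+(-2) = 86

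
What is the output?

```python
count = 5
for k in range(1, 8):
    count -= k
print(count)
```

-23

k=1: count = 5-1 = 4
k=2: count = 4-2 = 2
k=3: count = 2-3 = -1
k=4: count = (-1)-4 = -5
k=5: count = (-5)-5 = -10
k=6: count = (-10)-6 = -16
k=7: count = (-16)-7 = -23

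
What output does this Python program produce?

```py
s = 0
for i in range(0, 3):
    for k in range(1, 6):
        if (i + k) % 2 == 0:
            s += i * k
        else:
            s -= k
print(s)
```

-3

i=0,k=1: odd sum, s = 0-1 = -1
i=0,k=2: even sum, s = (-1)+0 = -1
i=0,k=3: odd sum, s = (-1)-3 = -4
i=0,k=4: even sum, s = (-4)+0 = -4
i=0,k=5: odd sum, s = (-4)-5 = -9
i=1,k=1: even sum, s = (-9)+1 = -8
i=1,k=2: odd sum, s = (-8)-2 = -10
i=1,k=3: even sum, s = (-10)+3 = -7
i=1,k=4: odd sum, s = (-7)-4 = -11
i=1,k=5: even sum, s = (-11)+5 = -6
i=2,k=1: odd sum, s = (-6)-1 = -7
i=2,k=2: even sum, s = (-7)+4 = -3
i=2,k=3: odd sum, s = (-3)-3 = -6
i=2,k=4: even sum, s = (-6)+8 = 2
i=2,k=5: odd sum, s = 2-5 = -3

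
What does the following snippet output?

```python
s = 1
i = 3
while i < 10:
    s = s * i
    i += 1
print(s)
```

181440

i=3: s = 1*3 = 3
i=4: s = 3*4 = 12
i=5: s = 12*5 = 60
i=6: s = 60*6 = 360
i=7: s = 360*7 = 2520
i=8: s = 2520*8 = 20160
i=9: s = 20160*9 = 181440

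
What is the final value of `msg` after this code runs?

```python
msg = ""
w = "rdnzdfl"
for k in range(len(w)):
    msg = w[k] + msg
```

'lfdzndr'

k=0: prepend 'r' → 'r'
k=1: prepend 'd' → 'dr'
k=2: prepend 'n' → 'ndr'
k=3: prepend 'z' → 'zndr'
k=4: prepend 'd' → 'dzndr'
k=5: prepend 'f' → 'fdzndr'
k=6: prepend 'l' → 'lfdzndr'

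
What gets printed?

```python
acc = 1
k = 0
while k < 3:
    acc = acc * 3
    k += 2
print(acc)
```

k=0: acc = 1*3 = 3
k=2: acc = 3*3 = 9

9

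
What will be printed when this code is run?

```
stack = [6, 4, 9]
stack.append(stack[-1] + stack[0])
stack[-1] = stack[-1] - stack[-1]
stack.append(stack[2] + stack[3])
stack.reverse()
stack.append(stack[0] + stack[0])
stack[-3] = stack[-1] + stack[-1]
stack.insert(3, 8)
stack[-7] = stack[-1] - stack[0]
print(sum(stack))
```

append stack[-1]+stack[0] = 9+6 = 15 → [6, 4, 9, 15]
stack[-1] = stack[-1]-stack[-1] = 15-15 = 0 → [6, 4, 9, 0]
append stack[2]+stack[3] = 9+0 = 9 → [6, 4, 9, 0, 9]
reverse → [9, 0, 9, 4, 6]
append stack[0]+stack[0] = 9+9 = 18 → [9, 0, 9, 4, 6, 18]
stack[-3] = stack[-1]+stack[-1] = 18+18 = 36 → [9, 0, 9, 36, 6, 18]
insert 8 at 3 → [9, 0, 9, 8, 36, 6, 18]
stack[-7] = stack[-1]-stack[0] = 18-9 = 9 → [9, 0, 9, 8, 36, 6, 18]
sum = 86

86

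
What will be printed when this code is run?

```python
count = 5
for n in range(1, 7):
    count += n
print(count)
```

26

n=1: count = 5+1 = 6
n=2: count = 6+2 = 8
n=3: count = 8+3 = 11
n=4: count = 11+4 = 15
n=5: count = 15+5 = 20
n=6: count = 20+6 = 26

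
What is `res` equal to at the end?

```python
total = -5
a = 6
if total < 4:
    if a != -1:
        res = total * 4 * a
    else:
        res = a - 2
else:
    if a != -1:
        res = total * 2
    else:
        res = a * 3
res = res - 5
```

total=-5, a=6
total < 4 is True; a != -1 is True
→ res = total * 4 * a = -120
res = (-120)-5 = -125

-125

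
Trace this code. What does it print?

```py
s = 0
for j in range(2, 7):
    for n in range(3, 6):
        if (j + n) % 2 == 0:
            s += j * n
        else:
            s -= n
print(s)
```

j=2,n=3: odd sum, s = 0-3 = -3
j=2,n=4: even sum, s = (-3)+8 = 5
j=2,n=5: odd sum, s = 5-5 = 0
j=3,n=3: even sum, s = 0+9 = 9
j=3,n=4: odd sum, s = 9-4 = 5
j=3,n=5: even sum, s = 5+15 = 20
j=4,n=3: odd sum, s = 20-3 = 17
j=4,n=4: even sum, s = 17+16 = 33
j=4,n=5: odd sum, s = 33-5 = 28
j=5,n=3: even sum, s = 28+15 = 43
j=5,n=4: odd sum, s = 43-4 = 39
j=5,n=5: even sum, s = 39+25 = 64
j=6,n=3: odd sum, s = 64-3 = 61
j=6,n=4: even sum, s = 61+24 = 85
j=6,n=5: odd sum, s = 85-5 = 80

80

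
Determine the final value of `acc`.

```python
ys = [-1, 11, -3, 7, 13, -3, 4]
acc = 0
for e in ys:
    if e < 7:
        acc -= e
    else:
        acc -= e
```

e=-1: <7, acc = 0-(-1) = 1
e=11: not <7, acc = 1-11 = -10
e=-3: <7, acc = (-10)-(-3) = -7
e=7: not <7, acc = (-7)-7 = -14
e=13: not <7, acc = (-14)-13 = -27
e=-3: <7, acc = (-27)-(-3) = -24
e=4: <7, acc = (-24)-4 = -28

-28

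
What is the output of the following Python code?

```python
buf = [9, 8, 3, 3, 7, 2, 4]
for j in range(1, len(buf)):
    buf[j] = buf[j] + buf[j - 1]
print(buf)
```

j=1: buf[1] = 8+9 = 17 → [9, 17, 3, 3, 7, 2, 4]
j=2: buf[2] = 3+17 = 20 → [9, 17, 20, 3, 7, 2, 4]
j=3: buf[3] = 3+20 = 23 → [9, 17, 20, 23, 7, 2, 4]
j=4: buf[4] = 7+23 = 30 → [9, 17, 20, 23, 30, 2, 4]
j=5: buf[5] = 2+30 = 32 → [9, 17, 20, 23, 30, 32, 4]
j=6: buf[6] = 4+32 = 36 → [9, 17, 20, 23, 30, 32, 36]

[9, 17, 20, 23, 30, 32, 36]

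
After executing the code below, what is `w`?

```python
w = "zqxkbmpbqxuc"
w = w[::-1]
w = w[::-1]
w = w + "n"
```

'zqxkbmpbqxucn'

reverse → 'cuxqbpmbkxqz'
reverse → 'zqxkbmpbqxuc'
+ 'n' → 'zqxkbmpbqxucn'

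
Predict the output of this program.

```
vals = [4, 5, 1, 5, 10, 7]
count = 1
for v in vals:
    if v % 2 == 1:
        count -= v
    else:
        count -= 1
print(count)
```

-19

v=4: not odd, count = 1-1 = 0
v=5: odd, count = 0-5 = -5
v=1: odd, count = (-5)-1 = -6
v=5: odd, count = (-6)-5 = -11
v=10: not odd, count = (-11)-1 = -12
v=7: odd, count = (-12)-7 = -19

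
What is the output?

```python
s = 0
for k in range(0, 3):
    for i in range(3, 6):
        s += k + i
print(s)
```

k=0,i=3: s = 0+3 = 3
k=0,i=4: s = 3+4 = 7
k=0,i=5: s = 7+5 = 12
k=1,i=3: s = 12+4 = 16
k=1,i=4: s = 16+5 = 21
k=1,i=5: s = 21+6 = 27
k=2,i=3: s = 27+5 = 32
k=2,i=4: s = 32+6 = 38
k=2,i=5: s = 38+7 = 45

45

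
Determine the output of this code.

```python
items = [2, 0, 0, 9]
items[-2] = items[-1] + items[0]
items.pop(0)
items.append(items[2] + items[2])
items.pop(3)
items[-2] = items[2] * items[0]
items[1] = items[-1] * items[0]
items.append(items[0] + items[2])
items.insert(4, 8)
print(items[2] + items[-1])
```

17

items[-2] = items[-1]+items[0] = 9+2 = 11 → [2, 0, 11, 9]
pop(0) removes 2 → [0, 11, 9]
append items[2]+items[2] = 9+9 = 18 → [0, 11, 9, 18]
pop(3) removes 18 → [0, 11, 9]
items[-2] = items[2]*items[0] = 9*0 = 0 → [0, 0, 9]
items[1] = items[-1]*items[0] = 9*0 = 0 → [0, 0, 9]
append items[0]+items[2] = 0+9 = 9 → [0, 0, 9, 9]
insert 8 at 4 → [0, 0, 9, 9, 8]
items[2]+items[-1] = 9+8 = 17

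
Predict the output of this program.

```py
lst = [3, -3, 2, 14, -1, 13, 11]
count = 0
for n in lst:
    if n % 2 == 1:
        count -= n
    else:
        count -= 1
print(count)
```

-25

n=3: odd, count = 0-3 = -3
n=-3: odd, count = (-3)-(-3) = 0
n=2: not odd, count = 0-1 = -1
n=14: not odd, count = (-1)-1 = -2
n=-1: odd, count = (-2)-(-1) = -1
n=13: odd, count = (-1)-13 = -14
n=11: odd, count = (-14)-11 = -25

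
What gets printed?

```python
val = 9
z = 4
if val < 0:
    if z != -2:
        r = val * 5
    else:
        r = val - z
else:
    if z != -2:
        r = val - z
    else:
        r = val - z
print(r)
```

val=9, z=4
val < 0 is False; z != -2 is True
→ r = val - z = 5

5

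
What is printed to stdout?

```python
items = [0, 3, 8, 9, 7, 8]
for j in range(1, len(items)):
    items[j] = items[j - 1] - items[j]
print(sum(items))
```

j=1: items[1] = 0-3 = -3 → [0, -3, 8, 9, 7, 8]
j=2: items[2] = (-3)-8 = -11 → [0, -3, -11, 9, 7, 8]
j=3: items[3] = (-11)-9 = -20 → [0, -3, -11, -20, 7, 8]
j=4: items[4] = (-20)-7 = -27 → [0, -3, -11, -20, -27, 8]
j=5: items[5] = (-27)-8 = -35 → [0, -3, -11, -20, -27, -35]
sum = -96

-96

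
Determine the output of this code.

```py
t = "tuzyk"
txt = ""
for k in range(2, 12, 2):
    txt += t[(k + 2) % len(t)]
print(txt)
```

kuytz

k=2: add t[4]='k' → 'k'
k=4: add t[1]='u' → 'ku'
k=6: add t[3]='y' → 'kuy'
k=8: add t[0]='t' → 'kuyt'
k=10: add t[2]='z' → 'kuytz'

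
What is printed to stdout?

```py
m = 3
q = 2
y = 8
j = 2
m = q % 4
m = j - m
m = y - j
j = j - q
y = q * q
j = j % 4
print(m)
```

m = 2%4 = 2
m = 2-2 = 0
m = 8-2 = 6
j = 2-2 = 0
y = 2*2 = 4
j = 0%4 = 0

6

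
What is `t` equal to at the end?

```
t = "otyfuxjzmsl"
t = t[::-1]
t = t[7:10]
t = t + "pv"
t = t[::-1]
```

'vptyf'

reverse → 'lsmzjxufyto'
slice [7:10] → 'fyt'
+ 'pv' → 'fytpv'
reverse → 'vptyf'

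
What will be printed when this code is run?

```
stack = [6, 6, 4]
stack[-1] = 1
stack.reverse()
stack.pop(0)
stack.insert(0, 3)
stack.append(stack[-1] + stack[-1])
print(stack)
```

stack[-1] = 1 → [6, 6, 1]
reverse → [1, 6, 6]
pop(0) removes 1 → [6, 6]
insert 3 at 0 → [3, 6, 6]
append stack[-1]+stack[-1] = 6+6 = 12 → [3, 6, 6, 12]

[3, 6, 6, 12]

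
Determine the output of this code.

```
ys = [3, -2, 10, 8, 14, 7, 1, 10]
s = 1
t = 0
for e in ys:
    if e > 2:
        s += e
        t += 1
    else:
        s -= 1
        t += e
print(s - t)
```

e=3: >2, s = 1+3 = 4; t=1
e=-2: not >2, s = 4-1 = 3; t=-1
e=10: >2, s = 3+10 = 13; t=0
e=8: >2, s = 13+8 = 21; t=1
e=14: >2, s = 21+14 = 35; t=2
e=7: >2, s = 35+7 = 42; t=3
e=1: not >2, s = 42-1 = 41; t=4
e=10: >2, s = 41+10 = 51; t=5
s-t = 51-5 = 46

46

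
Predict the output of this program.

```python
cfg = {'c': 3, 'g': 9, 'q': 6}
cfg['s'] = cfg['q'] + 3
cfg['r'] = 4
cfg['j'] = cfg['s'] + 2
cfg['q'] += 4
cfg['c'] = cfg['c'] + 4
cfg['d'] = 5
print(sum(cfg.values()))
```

cfg['s'] = cfg['q']+3 = 9 → {'c': 3, 'g': 9, 'q': 6, 's': 9}
cfg['r'] = 4 → {'c': 3, 'g': 9, 'q': 6, 's': 9, 'r': 4}
cfg['j'] = cfg['s']+2 = 11 → {'c': 3, 'g': 9, 'q': 6, 's': 9, 'r': 4, 'j': 11}
cfg['q'] = 6+4 = 10 → {'c': 3, 'g': 9, 'q': 10, 's': 9, 'r': 4, 'j': 11}
cfg['c'] = cfg['c']+4 = 7 → {'c': 7, 'g': 9, 'q': 10, 's': 9, 'r': 4, 'j': 11}
cfg['d'] = 5 → {'c': 7, 'g': 9, 'q': 10, 's': 9, 'r': 4, 'j': 11, 'd': 5}
sum of values = 55

55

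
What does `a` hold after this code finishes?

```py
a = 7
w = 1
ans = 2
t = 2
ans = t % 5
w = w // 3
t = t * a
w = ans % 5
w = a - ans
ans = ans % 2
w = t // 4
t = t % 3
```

7

ans = 2%5 = 2
w = 1//3 = 0
t = 2*7 = 14
w = 2%5 = 2
w = 7-2 = 5
ans = 2%2 = 0
w = 14//4 = 3
t = 14%3 = 2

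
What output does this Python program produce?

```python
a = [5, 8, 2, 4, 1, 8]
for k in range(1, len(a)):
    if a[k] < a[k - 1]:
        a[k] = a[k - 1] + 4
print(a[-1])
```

k=1: 8>=5, unchanged → [5, 8, 2, 4, 1, 8]
k=2: 2<8, a[2] = 8+4 = 12 → [5, 8, 12, 4, 1, 8]
k=3: 4<12, a[3] = 12+4 = 16 → [5, 8, 12, 16, 1, 8]
k=4: 1<16, a[4] = 16+4 = 20 → [5, 8, 12, 16, 20, 8]
k=5: 8<20, a[5] = 20+4 = 24 → [5, 8, 12, 16, 20, 24]

24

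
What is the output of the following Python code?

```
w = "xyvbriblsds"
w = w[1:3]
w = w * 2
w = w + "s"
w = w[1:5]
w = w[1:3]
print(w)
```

yv

slice [1:3] → 'yv'
repeat ×2 → 'yvyv'
+ 's' → 'yvyvs'
slice [1:5] → 'vyvs'
slice [1:3] → 'yv'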